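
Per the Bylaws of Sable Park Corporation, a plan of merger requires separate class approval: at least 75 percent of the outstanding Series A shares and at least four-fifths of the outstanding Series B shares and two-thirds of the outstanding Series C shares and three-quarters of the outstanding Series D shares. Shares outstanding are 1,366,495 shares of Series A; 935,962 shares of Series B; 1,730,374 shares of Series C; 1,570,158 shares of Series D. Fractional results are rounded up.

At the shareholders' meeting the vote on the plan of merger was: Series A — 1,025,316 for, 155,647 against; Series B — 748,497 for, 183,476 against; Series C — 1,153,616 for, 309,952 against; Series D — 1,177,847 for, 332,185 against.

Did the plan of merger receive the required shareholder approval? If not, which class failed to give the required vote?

Series A: 3/4 of 1366495 = 1024871.25, rounded up to 1024872; 1,024,872 required, 1,025,316 in favor — approved.
Series B: 4/5 of 935962 = 748769.60, rounded up to 748770; 748,770 required, 748,497 in favor — not approved.
Series C: 2/3 of 1730374 = 1153582.67, rounded up to 1153583; 1,153,583 required, 1,153,616 in favor — approved.
Series D: 3/4 of 1570158 = 1177618.50, rounded up to 1177619; 1,177,619 required, 1,177,847 in favor — approved.

Not approved — the Series B shares did not give the required vote.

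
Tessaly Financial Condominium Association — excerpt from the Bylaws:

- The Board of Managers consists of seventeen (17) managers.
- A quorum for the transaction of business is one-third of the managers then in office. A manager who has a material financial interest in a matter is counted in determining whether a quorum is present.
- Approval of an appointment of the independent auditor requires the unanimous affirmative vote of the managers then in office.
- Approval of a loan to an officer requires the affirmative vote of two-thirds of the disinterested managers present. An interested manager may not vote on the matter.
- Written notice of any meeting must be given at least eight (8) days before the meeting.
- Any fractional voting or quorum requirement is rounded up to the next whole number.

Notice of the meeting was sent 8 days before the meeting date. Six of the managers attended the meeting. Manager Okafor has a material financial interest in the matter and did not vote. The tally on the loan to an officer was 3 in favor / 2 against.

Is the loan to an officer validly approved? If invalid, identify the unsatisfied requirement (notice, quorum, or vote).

Notice: 8 days given; 8 required (8 ≥ 8). Satisfied.
Quorum: 6 present (interested managers count toward quorum); quorum is 6. Satisfied.
Vote: the loan to an officer requires two-thirds of the disinterested managers present (6 − 1 = 5). 2/3 of 5 = 3.33, rounded up to 4, so 4 affirmative votes are needed; 3 voted in favor. Not satisfied.

Invalid — vote requirement not satisfied.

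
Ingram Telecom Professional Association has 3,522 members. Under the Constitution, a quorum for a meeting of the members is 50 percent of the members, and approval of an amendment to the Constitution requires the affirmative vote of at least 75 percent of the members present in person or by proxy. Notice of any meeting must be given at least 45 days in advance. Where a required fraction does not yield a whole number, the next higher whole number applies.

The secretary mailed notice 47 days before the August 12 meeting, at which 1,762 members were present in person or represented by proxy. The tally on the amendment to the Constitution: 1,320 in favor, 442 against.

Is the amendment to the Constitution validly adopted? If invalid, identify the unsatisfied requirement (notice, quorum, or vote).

Invalid — vote requirement not satisfied.

Notice: 47 days given; 45 required. Satisfied.
Quorum: 50% of 3,522 = 1,761; 1,762 present. Satisfied.
Vote: requires three-fourths of those present (1,762); 3/4 of 1762 = 1321.50, rounded up to 1322, so 1,322 needed; 1,320 in favor. Not satisfied.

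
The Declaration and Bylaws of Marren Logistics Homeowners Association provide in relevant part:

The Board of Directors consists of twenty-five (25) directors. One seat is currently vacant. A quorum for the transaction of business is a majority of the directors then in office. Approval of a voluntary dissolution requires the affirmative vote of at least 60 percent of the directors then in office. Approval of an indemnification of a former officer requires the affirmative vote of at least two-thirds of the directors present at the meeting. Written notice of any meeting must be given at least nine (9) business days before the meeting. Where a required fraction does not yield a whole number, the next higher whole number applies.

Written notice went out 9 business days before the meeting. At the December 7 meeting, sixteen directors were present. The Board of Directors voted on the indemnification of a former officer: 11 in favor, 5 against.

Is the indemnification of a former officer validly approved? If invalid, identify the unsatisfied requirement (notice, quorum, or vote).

Notice: 9 business days given; 9 required (9 ≥ 9). Satisfied.
Quorum: 16 present; quorum is 13. Satisfied.
Vote: the indemnification of a former officer requires two-thirds of the directors present (16). 2/3 of 16 = 10.67, rounded up to 11, so 11 affirmative votes are needed; 11 voted in favor. Satisfied.

Valid — all requirements satisfied.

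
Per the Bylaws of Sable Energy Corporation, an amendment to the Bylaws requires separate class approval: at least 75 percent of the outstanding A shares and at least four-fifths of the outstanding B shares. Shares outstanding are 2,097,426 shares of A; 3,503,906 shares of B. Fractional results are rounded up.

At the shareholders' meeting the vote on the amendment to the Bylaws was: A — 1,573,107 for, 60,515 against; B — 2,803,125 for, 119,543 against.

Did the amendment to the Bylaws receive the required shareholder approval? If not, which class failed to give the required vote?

Approved — every class gave the required vote.

A: 3/4 of 2097426 = 1573069.50, rounded up to 1573070; 1,573,070 required, 1,573,107 in favor — approved.
B: 4/5 of 3503906 = 2803124.80, rounded up to 2803125; 2,803,125 required, 2,803,125 in favor — approved.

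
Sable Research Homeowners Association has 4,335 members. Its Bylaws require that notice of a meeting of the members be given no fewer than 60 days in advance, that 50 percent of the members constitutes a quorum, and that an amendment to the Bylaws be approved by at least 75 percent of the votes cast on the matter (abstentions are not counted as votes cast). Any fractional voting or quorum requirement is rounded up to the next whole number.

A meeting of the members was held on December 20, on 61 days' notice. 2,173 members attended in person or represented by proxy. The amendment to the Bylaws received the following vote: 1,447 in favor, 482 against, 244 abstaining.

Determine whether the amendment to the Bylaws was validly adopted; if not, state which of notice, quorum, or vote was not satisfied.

Notice: 61 days given; 60 required. Satisfied.
Quorum: 50% of 4,335 = 2,167.50, rounded up to 2,168; 2,173 present. Satisfied.
Vote: requires three-fourths of the votes cast (2,173 − 244 abstaining = 1,929); 3/4 of 1929 = 1446.75, rounded up to 1447, so 1,447 needed; 1,447 in favor. Satisfied.

Valid — all requirements satisfied.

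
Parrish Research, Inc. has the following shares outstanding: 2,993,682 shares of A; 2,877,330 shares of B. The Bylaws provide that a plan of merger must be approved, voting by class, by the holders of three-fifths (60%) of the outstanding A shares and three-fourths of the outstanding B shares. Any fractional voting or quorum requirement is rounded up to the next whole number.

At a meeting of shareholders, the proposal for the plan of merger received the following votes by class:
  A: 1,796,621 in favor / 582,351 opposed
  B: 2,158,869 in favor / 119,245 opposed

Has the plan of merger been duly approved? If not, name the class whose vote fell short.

A: 3/5 of 2993682 = 1796209.20, rounded up to 1796210; 1,796,210 required, 1,796,621 in favor — approved.
B: 3/4 of 2877330 = 2157997.50, rounded up to 2157998; 2,157,998 required, 2,158,869 in favor — approved.

Approved — every class gave the required vote.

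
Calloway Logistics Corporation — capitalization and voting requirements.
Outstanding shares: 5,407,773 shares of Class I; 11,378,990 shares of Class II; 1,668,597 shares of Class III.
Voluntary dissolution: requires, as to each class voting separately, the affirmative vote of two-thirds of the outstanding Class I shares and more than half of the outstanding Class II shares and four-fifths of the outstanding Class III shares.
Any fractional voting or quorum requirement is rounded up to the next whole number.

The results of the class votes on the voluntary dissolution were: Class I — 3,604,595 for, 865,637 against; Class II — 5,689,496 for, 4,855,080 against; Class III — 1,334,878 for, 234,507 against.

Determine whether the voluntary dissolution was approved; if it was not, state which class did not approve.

Class I: 2/3 of 5407773 = 3605182; 3,605,182 required, 3,604,595 in favor — not approved.
Class II: a majority of 11378990 is 5689496; 5,689,496 required, 5,689,496 in favor — approved.
Class III: 4/5 of 1668597 = 1334877.60, rounded up to 1334878; 1,334,878 required, 1,334,878 in favor — approved.

Not approved — the Class I shares did not give the required vote.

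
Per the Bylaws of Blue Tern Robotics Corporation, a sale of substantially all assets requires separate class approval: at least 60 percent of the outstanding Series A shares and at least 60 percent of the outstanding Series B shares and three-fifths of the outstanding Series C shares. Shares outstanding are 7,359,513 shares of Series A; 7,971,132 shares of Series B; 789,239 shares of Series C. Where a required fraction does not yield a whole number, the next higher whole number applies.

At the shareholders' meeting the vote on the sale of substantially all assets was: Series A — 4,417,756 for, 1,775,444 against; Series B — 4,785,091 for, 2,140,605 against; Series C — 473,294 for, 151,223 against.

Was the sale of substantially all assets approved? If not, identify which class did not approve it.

Not approved — the Series C shares did not give the required vote.

Series A: 3/5 of 7359513 = 4415707.80, rounded up to 4415708; 4,415,708 required, 4,417,756 in favor — approved.
Series B: 3/5 of 7971132 = 4782679.20, rounded up to 4782680; 4,782,680 required, 4,785,091 in favor — approved.
Series C: 3/5 of 789239 = 473543.40, rounded up to 473544; 473,544 required, 473,294 in favor — not approved.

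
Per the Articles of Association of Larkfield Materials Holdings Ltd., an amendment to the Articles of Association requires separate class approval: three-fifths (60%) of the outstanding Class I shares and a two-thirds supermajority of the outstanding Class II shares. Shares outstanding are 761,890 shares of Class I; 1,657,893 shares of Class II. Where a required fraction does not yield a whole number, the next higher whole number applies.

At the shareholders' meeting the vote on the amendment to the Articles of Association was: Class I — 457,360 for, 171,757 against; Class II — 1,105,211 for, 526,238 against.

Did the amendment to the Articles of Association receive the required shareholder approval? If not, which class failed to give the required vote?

Class I: 3/5 of 761890 = 457134; 457,134 required, 457,360 in favor — approved.
Class II: 2/3 of 1657893 = 1105262; 1,105,262 required, 1,105,211 in favor — not approved.

Not approved — the Class II shares did not give the required vote.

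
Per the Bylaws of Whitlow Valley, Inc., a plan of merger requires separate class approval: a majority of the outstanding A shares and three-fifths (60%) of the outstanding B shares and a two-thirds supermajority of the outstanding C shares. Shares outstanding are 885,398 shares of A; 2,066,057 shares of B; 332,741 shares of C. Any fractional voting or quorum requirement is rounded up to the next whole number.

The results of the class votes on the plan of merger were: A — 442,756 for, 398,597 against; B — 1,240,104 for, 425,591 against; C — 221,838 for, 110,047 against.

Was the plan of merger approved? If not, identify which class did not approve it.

Approved — every class gave the required vote.

A: a majority of 885398 is 442700; 442,700 required, 442,756 in favor — approved.
B: 3/5 of 2066057 = 1239634.20, rounded up to 1239635; 1,239,635 required, 1,240,104 in favor — approved.
C: 2/3 of 332741 = 221827.33, rounded up to 221828; 221,828 required, 221,838 in favor — approved.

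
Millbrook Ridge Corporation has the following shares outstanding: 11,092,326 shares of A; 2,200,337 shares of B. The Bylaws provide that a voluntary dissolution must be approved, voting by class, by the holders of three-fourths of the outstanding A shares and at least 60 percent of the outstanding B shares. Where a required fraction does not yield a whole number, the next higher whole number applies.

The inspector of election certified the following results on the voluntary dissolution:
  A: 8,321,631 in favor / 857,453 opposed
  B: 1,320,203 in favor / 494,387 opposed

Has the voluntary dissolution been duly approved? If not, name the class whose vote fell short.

A: 3/4 of 11092326 = 8319244.50, rounded up to 8319245; 8,319,245 required, 8,321,631 in favor — approved.
B: 3/5 of 2200337 = 1320202.20, rounded up to 1320203; 1,320,203 required, 1,320,203 in favor — approved.

Approved — every class gave the required vote.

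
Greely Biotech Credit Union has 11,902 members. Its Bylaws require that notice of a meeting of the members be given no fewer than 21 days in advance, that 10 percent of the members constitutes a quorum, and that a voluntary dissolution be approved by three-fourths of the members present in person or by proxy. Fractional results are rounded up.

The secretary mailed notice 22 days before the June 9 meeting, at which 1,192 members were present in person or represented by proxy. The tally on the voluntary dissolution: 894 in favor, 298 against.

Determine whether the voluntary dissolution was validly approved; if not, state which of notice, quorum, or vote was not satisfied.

Notice: 22 days given; 21 required. Satisfied.
Quorum: 10% of 11,902 = 1,190.20, rounded up to 1,191; 1,192 present. Satisfied.
Vote: requires three-fourths of those present (1,192); 3/4 of 1192 = 894, so 894 needed; 894 in favor. Satisfied.

Valid — all requirements satisfied.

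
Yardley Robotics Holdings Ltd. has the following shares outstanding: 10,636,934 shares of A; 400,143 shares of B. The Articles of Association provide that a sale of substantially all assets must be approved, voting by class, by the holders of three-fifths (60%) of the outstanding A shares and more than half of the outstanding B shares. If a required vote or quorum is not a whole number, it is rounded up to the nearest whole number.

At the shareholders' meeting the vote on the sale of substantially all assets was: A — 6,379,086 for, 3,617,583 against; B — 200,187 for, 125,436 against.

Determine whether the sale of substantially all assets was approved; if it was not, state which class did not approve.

A: 3/5 of 10636934 = 6382160.40, rounded up to 6382161; 6,382,161 required, 6,379,086 in favor — not approved.
B: a majority of 400143 is 200072; 200,072 required, 200,187 in favor — approved.

Not approved — the A shares did not give the required vote.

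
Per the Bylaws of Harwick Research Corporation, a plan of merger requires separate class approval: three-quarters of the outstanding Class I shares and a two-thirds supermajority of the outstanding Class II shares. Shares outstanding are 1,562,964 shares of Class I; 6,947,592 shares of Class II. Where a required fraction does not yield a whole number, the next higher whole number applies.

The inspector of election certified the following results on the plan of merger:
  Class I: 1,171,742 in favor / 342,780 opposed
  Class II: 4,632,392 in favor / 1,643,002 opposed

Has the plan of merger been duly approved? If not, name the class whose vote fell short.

Not approved — the Class I shares did not give the required vote.

Class I: 3/4 of 1562964 = 1172223; 1,172,223 required, 1,171,742 in favor — not approved.
Class II: 2/3 of 6947592 = 4631728; 4,631,728 required, 4,632,392 in favor — approved.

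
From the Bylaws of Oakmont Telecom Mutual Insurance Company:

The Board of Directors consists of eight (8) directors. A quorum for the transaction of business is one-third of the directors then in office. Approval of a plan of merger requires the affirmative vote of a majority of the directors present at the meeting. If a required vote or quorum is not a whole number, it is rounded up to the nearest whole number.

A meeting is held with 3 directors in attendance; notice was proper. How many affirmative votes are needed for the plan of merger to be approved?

The plan of merger requires a majority of the directors present (3).
A majority of 3 is 2.

2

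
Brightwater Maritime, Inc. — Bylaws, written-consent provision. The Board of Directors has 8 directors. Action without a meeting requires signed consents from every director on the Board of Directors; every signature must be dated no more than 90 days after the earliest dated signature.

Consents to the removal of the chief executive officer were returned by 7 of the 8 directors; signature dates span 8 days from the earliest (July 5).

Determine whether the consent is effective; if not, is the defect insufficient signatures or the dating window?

Signatures required: every one of 8 — unanimous means all 8, so 8 needed; 7 signed. Insufficient.
Dating window: the latest signature is 8 days after the earliest; the limit is 90 days. Within the window.

Not effective — insufficient signatures.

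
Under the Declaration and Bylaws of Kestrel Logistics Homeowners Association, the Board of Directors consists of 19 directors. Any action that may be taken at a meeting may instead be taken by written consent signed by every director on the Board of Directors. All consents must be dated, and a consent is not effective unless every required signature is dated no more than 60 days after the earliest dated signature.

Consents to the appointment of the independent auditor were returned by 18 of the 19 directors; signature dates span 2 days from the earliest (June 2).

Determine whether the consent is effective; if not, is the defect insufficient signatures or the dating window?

Not effective — insufficient signatures.

Signatures required: the unanimous vote of 19 — unanimous means all 19, so 19 needed; 18 signed. Insufficient.
Dating window: the latest signature is 2 days after the earliest; the limit is 60 days. Within the window.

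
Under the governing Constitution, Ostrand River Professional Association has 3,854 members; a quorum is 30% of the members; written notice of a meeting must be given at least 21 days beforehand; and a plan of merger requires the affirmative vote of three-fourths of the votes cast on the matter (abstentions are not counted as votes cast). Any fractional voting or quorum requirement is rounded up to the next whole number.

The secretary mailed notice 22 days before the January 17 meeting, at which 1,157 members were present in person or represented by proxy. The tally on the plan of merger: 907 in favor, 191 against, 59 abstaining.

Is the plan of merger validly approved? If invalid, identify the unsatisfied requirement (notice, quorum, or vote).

Valid — all requirements satisfied.

Notice: 22 days given; 21 required. Satisfied.
Quorum: 30% of 3,854 = 1,156.20, rounded up to 1,157; 1,157 present. Satisfied.
Vote: requires three-fourths of the votes cast (1,157 − 59 abstaining = 1,098); 3/4 of 1098 = 823.50, rounded up to 824, so 824 needed; 907 in favor. Satisfied.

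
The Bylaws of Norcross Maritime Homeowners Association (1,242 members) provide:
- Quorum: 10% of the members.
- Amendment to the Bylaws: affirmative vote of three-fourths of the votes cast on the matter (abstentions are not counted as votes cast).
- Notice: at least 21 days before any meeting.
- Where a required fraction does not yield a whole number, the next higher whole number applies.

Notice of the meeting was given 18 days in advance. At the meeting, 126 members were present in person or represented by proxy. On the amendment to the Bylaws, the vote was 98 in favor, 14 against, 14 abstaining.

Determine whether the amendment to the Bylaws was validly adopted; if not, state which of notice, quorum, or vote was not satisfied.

Notice: 18 days given; 21 required. Not satisfied.
Quorum: 10% of 1,242 = 124.20, rounded up to 125; 126 present. Satisfied.
Vote: requires three-fourths of the votes cast (126 − 14 abstaining = 112); 3/4 of 112 = 84, so 84 needed; 98 in favor. Satisfied.

Invalid — notice requirement not satisfied.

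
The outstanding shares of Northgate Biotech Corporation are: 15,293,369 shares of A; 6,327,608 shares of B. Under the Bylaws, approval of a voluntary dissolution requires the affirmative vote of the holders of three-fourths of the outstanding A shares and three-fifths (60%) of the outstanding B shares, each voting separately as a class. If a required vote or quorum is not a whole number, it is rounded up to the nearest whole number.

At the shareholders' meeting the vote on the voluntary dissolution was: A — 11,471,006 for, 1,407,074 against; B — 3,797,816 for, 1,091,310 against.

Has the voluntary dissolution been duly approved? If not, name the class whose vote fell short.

A: 3/4 of 15293369 = 11470026.75, rounded up to 11470027; 11,470,027 required, 11,471,006 in favor — approved.
B: 3/5 of 6327608 = 3796564.80, rounded up to 3796565; 3,796,565 required, 3,797,816 in favor — approved.

Approved — every class gave the required vote.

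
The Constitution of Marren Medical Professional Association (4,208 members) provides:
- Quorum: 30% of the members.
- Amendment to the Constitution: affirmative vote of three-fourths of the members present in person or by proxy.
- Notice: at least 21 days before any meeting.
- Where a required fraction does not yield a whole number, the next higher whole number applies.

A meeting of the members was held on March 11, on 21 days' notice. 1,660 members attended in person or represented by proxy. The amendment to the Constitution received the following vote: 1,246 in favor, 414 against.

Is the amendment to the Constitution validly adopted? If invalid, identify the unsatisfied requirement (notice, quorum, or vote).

Valid — all requirements satisfied.

Notice: 21 days given; 21 required. Satisfied.
Quorum: 30% of 4,208 = 1,262.40, rounded up to 1,263; 1,660 present. Satisfied.
Vote: requires three-fourths of those present (1,660); 3/4 of 1660 = 1245, so 1,245 needed; 1,246 in favor. Satisfied.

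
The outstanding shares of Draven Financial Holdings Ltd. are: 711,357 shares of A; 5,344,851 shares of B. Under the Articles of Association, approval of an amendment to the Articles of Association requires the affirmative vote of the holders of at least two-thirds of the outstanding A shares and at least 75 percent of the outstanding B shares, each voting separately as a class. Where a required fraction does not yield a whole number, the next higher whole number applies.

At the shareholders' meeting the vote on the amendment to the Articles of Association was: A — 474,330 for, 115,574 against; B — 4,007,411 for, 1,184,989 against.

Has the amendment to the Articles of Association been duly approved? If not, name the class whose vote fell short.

Not approved — the B shares did not give the required vote.

A: 2/3 of 711357 = 474238; 474,238 required, 474,330 in favor — approved.
B: 3/4 of 5344851 = 4008638.25, rounded up to 4008639; 4,008,639 required, 4,007,411 in favor — not approved.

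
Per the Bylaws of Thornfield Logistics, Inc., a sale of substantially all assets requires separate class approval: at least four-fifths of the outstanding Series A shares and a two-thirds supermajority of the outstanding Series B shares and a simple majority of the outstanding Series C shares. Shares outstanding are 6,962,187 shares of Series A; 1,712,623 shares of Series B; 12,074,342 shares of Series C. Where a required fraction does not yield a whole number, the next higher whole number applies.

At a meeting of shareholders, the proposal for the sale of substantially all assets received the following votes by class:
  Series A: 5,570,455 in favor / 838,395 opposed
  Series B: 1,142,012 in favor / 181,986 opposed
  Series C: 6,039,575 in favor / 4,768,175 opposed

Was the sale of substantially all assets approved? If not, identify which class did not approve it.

Approved — every class gave the required vote.

Series A: 4/5 of 6962187 = 5569749.60, rounded up to 5569750; 5,569,750 required, 5,570,455 in favor — approved.
Series B: 2/3 of 1712623 = 1141748.67, rounded up to 1141749; 1,141,749 required, 1,142,012 in favor — approved.
Series C: a majority of 12074342 is 6037172; 6,037,172 required, 6,039,575 in favor — approved.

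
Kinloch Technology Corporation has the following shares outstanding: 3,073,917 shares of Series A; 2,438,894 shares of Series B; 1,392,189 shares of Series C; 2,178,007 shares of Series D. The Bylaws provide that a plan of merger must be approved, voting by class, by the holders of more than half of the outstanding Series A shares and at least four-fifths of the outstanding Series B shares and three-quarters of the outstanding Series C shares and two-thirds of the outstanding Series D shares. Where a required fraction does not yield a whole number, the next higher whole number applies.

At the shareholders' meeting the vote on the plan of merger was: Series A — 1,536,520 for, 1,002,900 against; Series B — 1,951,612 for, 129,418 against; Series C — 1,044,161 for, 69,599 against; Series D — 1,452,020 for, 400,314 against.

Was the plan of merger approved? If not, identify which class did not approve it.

Series A: a majority of 3073917 is 1536959; 1,536,959 required, 1,536,520 in favor — not approved.
Series B: 4/5 of 2438894 = 1951115.20, rounded up to 1951116; 1,951,116 required, 1,951,612 in favor — approved.
Series C: 3/4 of 1392189 = 1044141.75, rounded up to 1044142; 1,044,142 required, 1,044,161 in favor — approved.
Series D: 2/3 of 2178007 = 1452004.67, rounded up to 1452005; 1,452,005 required, 1,452,020 in favor — approved.

Not approved — the Series A shares did not give the required vote.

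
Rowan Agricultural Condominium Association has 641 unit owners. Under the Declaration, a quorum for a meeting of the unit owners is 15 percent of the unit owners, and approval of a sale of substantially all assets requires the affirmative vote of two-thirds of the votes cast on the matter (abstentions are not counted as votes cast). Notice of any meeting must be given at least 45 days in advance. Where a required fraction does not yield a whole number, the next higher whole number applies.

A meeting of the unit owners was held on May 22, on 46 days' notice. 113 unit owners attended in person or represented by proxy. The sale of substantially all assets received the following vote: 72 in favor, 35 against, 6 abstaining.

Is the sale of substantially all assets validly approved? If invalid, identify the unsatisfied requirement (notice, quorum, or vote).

Notice: 46 days given; 45 required. Satisfied.
Quorum: 15% of 641 = 96.15, rounded up to 97; 113 present. Satisfied.
Vote: requires two-thirds of the votes cast (113 − 6 abstaining = 107); 2/3 of 107 = 71.33, rounded up to 72, so 72 needed; 72 in favor. Satisfied.

Valid — all requirements satisfied.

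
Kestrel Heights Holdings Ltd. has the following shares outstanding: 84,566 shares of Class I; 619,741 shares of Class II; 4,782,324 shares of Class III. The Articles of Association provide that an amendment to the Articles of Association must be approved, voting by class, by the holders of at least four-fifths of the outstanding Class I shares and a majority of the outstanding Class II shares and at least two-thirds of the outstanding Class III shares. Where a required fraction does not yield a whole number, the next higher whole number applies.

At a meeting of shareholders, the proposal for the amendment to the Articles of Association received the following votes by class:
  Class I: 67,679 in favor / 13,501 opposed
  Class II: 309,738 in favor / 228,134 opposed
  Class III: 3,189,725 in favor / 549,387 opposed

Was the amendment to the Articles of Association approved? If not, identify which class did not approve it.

Class I: 4/5 of 84566 = 67652.80, rounded up to 67653; 67,653 required, 67,679 in favor — approved.
Class II: a majority of 619741 is 309871; 309,871 required, 309,738 in favor — not approved.
Class III: 2/3 of 4782324 = 3188216; 3,188,216 required, 3,189,725 in favor — approved.

Not approved — the Class II shares did not give the required vote.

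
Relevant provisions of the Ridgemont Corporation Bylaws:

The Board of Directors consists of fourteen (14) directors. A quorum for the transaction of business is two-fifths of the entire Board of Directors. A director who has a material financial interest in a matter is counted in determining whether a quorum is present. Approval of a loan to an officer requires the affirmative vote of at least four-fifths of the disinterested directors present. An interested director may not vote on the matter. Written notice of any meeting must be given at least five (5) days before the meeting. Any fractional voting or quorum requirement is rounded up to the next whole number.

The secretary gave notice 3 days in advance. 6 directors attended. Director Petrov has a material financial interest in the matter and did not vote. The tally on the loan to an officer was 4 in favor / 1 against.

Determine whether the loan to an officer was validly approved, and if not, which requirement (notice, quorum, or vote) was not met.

Notice: 3 days given; 5 required (3 < 5). Not satisfied.
Quorum: 6 present (interested directors count toward quorum); quorum is 6. Satisfied.
Vote: the loan to an officer requires four-fifths of the disinterested directors present (6 − 1 = 5). 4/5 of 5 = 4, so 4 affirmative votes are needed; 4 voted in favor. Satisfied.

Invalid — notice requirement not satisfied.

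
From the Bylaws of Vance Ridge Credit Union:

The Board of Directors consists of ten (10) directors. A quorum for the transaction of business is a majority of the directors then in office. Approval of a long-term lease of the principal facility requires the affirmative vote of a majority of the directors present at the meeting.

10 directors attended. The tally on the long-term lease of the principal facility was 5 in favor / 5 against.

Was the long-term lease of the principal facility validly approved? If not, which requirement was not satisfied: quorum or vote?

Quorum: 10 present; quorum is 6. Satisfied.
Vote: the long-term lease of the principal facility requires a majority of the directors present (10). A majority of 10 is 6, so 6 affirmative votes are needed; 5 voted in favor. Not satisfied.

Invalid — vote requirement not satisfied.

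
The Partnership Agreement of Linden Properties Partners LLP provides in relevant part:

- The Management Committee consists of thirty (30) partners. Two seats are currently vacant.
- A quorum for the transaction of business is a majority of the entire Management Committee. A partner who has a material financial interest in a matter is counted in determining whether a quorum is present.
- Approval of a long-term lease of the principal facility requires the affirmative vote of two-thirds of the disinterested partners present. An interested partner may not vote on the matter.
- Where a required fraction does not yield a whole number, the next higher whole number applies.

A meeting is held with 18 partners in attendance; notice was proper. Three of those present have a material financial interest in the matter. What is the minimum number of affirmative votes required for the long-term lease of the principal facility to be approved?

The long-term lease of the principal facility requires two-thirds of the disinterested partners present (18 − 3 = 15).
2/3 of 15 = 10.

10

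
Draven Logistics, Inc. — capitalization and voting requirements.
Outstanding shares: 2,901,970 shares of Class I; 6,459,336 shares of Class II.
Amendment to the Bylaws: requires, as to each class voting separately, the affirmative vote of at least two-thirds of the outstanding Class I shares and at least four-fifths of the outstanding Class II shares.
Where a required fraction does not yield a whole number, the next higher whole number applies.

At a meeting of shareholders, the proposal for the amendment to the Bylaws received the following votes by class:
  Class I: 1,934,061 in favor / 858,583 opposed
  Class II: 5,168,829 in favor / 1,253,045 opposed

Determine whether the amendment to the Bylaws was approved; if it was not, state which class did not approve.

Not approved — the Class I shares did not give the required vote.

Class I: 2/3 of 2901970 = 1934646.67, rounded up to 1934647; 1,934,647 required, 1,934,061 in favor — not approved.
Class II: 4/5 of 6459336 = 5167468.80, rounded up to 5167469; 5,167,469 required, 5,168,829 in favor — approved.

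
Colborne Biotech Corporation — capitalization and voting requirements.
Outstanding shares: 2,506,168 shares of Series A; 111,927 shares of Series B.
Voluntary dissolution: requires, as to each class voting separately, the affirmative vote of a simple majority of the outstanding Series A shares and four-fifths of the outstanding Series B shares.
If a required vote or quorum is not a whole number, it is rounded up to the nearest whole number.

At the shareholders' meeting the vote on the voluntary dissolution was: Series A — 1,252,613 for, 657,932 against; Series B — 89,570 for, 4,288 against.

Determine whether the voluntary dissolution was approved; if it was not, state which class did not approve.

Not approved — the Series A shares did not give the required vote.

Series A: a majority of 2506168 is 1253085; 1,253,085 required, 1,252,613 in favor — not approved.
Series B: 4/5 of 111927 = 89541.60, rounded up to 89542; 89,542 required, 89,570 in favor — approved.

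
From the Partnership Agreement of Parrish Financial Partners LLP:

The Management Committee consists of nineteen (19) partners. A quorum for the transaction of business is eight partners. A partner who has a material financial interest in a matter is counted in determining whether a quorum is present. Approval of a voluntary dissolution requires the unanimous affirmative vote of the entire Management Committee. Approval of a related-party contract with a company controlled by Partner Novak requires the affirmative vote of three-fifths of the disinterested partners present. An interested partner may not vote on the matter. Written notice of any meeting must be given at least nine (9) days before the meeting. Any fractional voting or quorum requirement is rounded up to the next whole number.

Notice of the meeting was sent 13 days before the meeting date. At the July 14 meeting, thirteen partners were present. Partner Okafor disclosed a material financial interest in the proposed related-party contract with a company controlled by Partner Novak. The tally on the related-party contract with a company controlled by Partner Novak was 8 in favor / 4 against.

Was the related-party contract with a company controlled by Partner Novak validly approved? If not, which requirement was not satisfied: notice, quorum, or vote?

Notice: 13 days given; 9 required (13 ≥ 9). Satisfied.
Quorum: 13 present (interested partners count toward quorum); quorum is 8. Satisfied.
Vote: the related-party contract with a company controlled by Partner Novak requires three-fifths of the disinterested partners present (13 − 1 = 12). 3/5 of 12 = 7.20, rounded up to 8, so 8 affirmative votes are needed; 8 voted in favor. Satisfied.

Valid — all requirements satisfied.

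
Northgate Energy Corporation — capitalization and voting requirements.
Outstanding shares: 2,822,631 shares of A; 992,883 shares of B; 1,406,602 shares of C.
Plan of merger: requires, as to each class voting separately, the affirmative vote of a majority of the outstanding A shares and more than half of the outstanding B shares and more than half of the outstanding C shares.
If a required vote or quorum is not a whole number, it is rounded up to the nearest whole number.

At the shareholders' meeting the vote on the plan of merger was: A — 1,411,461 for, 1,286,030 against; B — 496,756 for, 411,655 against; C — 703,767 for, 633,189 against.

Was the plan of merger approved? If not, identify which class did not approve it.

A: a majority of 2822631 is 1411316; 1,411,316 required, 1,411,461 in favor — approved.
B: a majority of 992883 is 496442; 496,442 required, 496,756 in favor — approved.
C: a majority of 1406602 is 703302; 703,302 required, 703,767 in favor — approved.

Approved — every class gave the required vote.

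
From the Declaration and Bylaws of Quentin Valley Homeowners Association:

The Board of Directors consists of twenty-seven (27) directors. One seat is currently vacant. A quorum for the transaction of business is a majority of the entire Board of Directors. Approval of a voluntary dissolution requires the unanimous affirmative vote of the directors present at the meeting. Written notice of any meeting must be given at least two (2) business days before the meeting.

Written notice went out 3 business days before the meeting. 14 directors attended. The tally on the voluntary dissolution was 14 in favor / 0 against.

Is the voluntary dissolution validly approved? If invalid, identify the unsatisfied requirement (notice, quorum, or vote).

Notice: 3 business days given; 2 required (3 ≥ 2). Satisfied.
Quorum: 14 present; quorum is 14. Satisfied.
Vote: the voluntary dissolution requires the unanimous vote of the directors present (14). Unanimous means all 14, so 14 affirmative votes are needed; 14 voted in favor. Satisfied.

Valid — all requirements satisfied.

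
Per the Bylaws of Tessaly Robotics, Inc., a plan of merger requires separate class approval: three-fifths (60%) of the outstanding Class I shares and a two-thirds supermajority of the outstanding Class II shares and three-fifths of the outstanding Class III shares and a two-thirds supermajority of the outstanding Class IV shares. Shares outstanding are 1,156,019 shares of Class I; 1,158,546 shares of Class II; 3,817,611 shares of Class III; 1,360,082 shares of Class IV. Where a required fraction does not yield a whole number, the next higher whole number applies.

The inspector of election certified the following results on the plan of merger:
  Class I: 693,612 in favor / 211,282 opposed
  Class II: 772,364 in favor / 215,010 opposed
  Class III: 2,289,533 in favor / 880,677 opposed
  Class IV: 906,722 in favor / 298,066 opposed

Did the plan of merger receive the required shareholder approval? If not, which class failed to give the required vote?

Not approved — the Class III shares did not give the required vote.

Class I: 3/5 of 1156019 = 693611.40, rounded up to 693612; 693,612 required, 693,612 in favor — approved.
Class II: 2/3 of 1158546 = 772364; 772,364 required, 772,364 in favor — approved.
Class III: 3/5 of 3817611 = 2290566.60, rounded up to 2290567; 2,290,567 required, 2,289,533 in favor — not approved.
Class IV: 2/3 of 1360082 = 906721.33, rounded up to 906722; 906,722 required, 906,722 in favor — approved.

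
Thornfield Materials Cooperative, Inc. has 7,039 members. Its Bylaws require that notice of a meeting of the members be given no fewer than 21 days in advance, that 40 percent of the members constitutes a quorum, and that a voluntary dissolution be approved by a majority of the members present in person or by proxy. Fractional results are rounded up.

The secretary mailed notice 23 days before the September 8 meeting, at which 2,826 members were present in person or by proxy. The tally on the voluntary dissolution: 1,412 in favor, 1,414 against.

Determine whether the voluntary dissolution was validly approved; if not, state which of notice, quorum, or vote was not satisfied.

Invalid — vote requirement not satisfied.

Notice: 23 days given; 21 required. Satisfied.
Quorum: 40% of 7,039 = 2,815.60, rounded up to 2,816; 2,826 present. Satisfied.
Vote: requires a majority of those present (2,826); a majority of 2826 is 1414, so 1,414 needed; 1,412 in favor. Not satisfied.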